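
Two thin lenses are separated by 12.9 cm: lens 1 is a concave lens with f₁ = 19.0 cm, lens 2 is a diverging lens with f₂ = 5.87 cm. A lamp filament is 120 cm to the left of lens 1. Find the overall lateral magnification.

f₁ = −19.0 cm (diverging).
Lens 1: 1/d_i1 = 1/(-19.0) − 1/(120) = -0.06096, so d_i1 = -16.40 cm; m₁ = −d_i1/d_o1 = +0.1367.
d_o2 = 12.9 − (-16.40) = 29.30 cm.
f₂ = −5.87 cm (diverging).
Lens 2: 1/d_i2 = 1/(-5.87) − 1/(29.30) = -0.2045, so d_i2 = -4.890 cm; m₂ = −d_i2/d_o2 = +0.1669.
m = m₁·m₂ = (+0.1367)(+0.1669) = +0.0228.

m = +0.0228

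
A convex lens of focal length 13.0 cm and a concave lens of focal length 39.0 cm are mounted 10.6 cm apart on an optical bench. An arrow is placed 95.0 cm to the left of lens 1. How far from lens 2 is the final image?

5.04 cm

Lens 1: 1/d_i1 = 1/f₁ − 1/d_o1 = 1/(13.0) − 1/(95.0) = 0.06640, so d_i1 = 15.06 cm.
The intermediate image is 15.06 cm to the right of lens 1, which lies 4.460 cm to the right of lens 2 — a virtual object — so d_o2 = −4.460 cm.
Lens 2 is diverging, so f₂ = −39.0 cm.
Lens 2: 1/d_i2 = 1/f₂ − 1/d_o2 = 1/(-39.0) − 1/(-4.460) = 0.1986, so d_i2 = 5.04 cm.
The final image is real, 5.04 cm to the right of lens 2 (overall magnification ≈ -0.18).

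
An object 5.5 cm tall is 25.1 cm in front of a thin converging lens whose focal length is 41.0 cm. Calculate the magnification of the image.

1/d_i = 1/f − 1/d_o = 1/(41.00) − 1/(25.1) = -0.01545, so d_i = -64.72 cm.
m = −d_i/d_o = −(-64.72)/(25.1) = +2.58.
The image is virtual, upright and enlarged, on the same side as the object.

m = +2.58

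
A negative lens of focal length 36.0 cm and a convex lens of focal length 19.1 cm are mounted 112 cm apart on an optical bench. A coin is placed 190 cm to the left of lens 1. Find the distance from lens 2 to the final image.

Lens 1 is diverging, so f₁ = −36.0 cm.
Lens 1: 1/d_i1 = 1/f₁ − 1/d_o1 = 1/(-36.0) − 1/(190) = -0.03304, so d_i1 = -30.27 cm.
The intermediate image is 30.27 cm to the left of lens 1 (virtual), which is 112 − (-30.27) = 142.3 cm to the left of lens 2, so d_o2 = +142.3 cm.
Lens 2: 1/d_i2 = 1/f₂ − 1/d_o2 = 1/(19.1) − 1/(142.3) = 0.04533, so d_i2 = 22.1 cm.
The final image is real, 22.1 cm to the right of lens 2 (overall magnification ≈ -0.025).

22.1 cm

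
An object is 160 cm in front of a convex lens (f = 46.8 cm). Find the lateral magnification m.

1/d_i = 1/f − 1/d_o = 1/(46.80) − 1/(160) = 0.01512, so d_i = 66.15 cm.
m = −d_i/d_o = −(66.15)/(160) = -0.413.
The image is real, inverted and reduced, on the far side of the lens.

m = -0.413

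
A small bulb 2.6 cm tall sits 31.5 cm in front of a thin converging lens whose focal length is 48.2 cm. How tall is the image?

1/d_i = 1/f − 1/d_o = 1/(48.20) − 1/(31.5) = -0.01100, so d_i = -90.92 cm.
m = −d_i/d_o = +2.886.
|h_i| = |m|·h_o = 2.886 × 2.6 = 7.50 cm. The image is virtual, upright and enlarged, on the same side as the object.

7.50 cm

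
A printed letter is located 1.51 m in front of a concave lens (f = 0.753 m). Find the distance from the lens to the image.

0.502 m

For a concave lens, f = -0.753 m.
Lens equation: 1/d_i = 1/f − 1/d_o = 1/(-0.7530) − 1/(1.51) = -1.328 − 0.6623 = -1.990, so d_i = -0.502 m.
The image is virtual, upright and reduced, on the same side as the object.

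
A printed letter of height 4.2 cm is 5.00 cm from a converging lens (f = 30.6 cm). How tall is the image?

5.02 cm

1/d_i = 1/f − 1/d_o = 1/(30.60) − 1/(5.00) = -0.1673, so d_i = -5.977 cm.
m = −d_i/d_o = +1.195.
|h_i| = |m|·h_o = 1.195 × 4.2 = 5.02 cm. The image is virtual, upright and enlarged, on the same side as the object.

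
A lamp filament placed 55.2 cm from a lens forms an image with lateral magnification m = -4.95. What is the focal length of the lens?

m = −d_i/d_o ⇒ d_i = −m·d_o = −(-4.95)·(55.2) = 273.2 cm.
1/f = 1/d_o + 1/d_i = 1/(55.2) + 1/(273.2) = 0.02178, so f = 45.9 cm.
Since f is positive, the lens is converging.

f = 45.9 cm (converging)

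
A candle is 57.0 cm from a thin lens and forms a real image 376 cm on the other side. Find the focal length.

Real image ⇒ d_i = +376 cm.
1/f = 1/d_o + 1/d_i = 1/(57.0) + 1/(376) = 0.02020, so f = 49.5 cm.
Since f is positive, the thin lens is converging.

f = 49.5 cm (converging)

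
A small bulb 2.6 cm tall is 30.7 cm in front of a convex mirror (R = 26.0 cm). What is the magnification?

m = +0.297

f = R/2 = 26.0/2 = 13.00 cm; for a convex mirror, f = -13.00 cm.
1/d_i = 1/f − 1/d_o = 1/(-13.00) − 1/(30.7) = -0.1095, so d_i = -9.133 cm.
m = −d_i/d_o = −(-9.133)/(30.7) = +0.297.
The image is virtual, upright and reduced, behind the mirror.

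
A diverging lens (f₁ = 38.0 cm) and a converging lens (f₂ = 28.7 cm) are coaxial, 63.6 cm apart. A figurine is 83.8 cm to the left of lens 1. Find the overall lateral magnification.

m = -0.147

f₁ = −38.0 cm (diverging).
Lens 1: 1/d_i1 = 1/(-38.0) − 1/(83.8) = -0.03825, so d_i1 = -26.14 cm; m₁ = −d_i1/d_o1 = +0.3119.
d_o2 = 63.6 − (-26.14) = 89.74 cm.
Lens 2: 1/d_i2 = 1/(28.7) − 1/(89.74) = 0.02370, so d_i2 = 42.19 cm; m₂ = −d_i2/d_o2 = -0.4702.
m = m₁·m₂ = (+0.3119)(-0.4702) = -0.147.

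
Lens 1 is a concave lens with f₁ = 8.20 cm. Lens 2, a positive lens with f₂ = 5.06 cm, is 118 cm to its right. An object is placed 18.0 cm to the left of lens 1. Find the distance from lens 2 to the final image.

5.28 cm

Lens 1 is diverging, so f₁ = −8.20 cm.
Lens 1: 1/d_i1 = 1/f₁ − 1/d_o1 = 1/(-8.20) − 1/(18.0) = -0.1775, so d_i1 = -5.634 cm.
The intermediate image is 5.634 cm to the left of lens 1 (virtual), which is 118 − (-5.634) = 123.6 cm to the left of lens 2, so d_o2 = +123.6 cm.
Lens 2: 1/d_i2 = 1/f₂ − 1/d_o2 = 1/(5.06) − 1/(123.6) = 0.1895, so d_i2 = 5.28 cm.
The final image is real, 5.28 cm to the right of lens 2 (overall magnification ≈ -0.013).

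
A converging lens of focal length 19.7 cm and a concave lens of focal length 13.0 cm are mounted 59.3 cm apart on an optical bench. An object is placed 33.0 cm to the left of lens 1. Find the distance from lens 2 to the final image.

5.78 cm

Lens 1: 1/d_i1 = 1/f₁ − 1/d_o1 = 1/(19.7) − 1/(33.0) = 0.02046, so d_i1 = 48.88 cm.
The intermediate image is 48.88 cm to the right of lens 1, which is 59.3 − (48.88) = 10.42 cm to the left of lens 2, so d_o2 = +10.42 cm.
Lens 2 is diverging, so f₂ = −13.0 cm.
Lens 2: 1/d_i2 = 1/f₂ − 1/d_o2 = 1/(-13.0) − 1/(10.42) = -0.1729, so d_i2 = -5.78 cm.
The final image is virtual, 5.78 cm to the left of lens 2 (overall magnification ≈ -0.82).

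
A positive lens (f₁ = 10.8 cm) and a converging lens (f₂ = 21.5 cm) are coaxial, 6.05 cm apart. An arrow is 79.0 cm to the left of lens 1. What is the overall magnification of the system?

m = -0.122

Lens 1: 1/d_i1 = 1/(10.8) − 1/(79.0) = 0.07993, so d_i1 = 12.51 cm; m₁ = −d_i1/d_o1 = -0.1584.
d_o2 = 6.05 − (12.51) = -6.460 cm (virtual object).
Lens 2: 1/d_i2 = 1/(21.5) − 1/(-6.460) = 0.2013, so d_i2 = 4.967 cm; m₂ = −d_i2/d_o2 = +0.7690.
m = m₁·m₂ = (-0.1584)(+0.7690) = -0.122.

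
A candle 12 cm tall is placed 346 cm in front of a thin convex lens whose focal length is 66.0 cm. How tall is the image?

1/d_i = 1/f − 1/d_o = 1/(66.00) − 1/(346) = 0.01226, so d_i = 81.56 cm.
m = −d_i/d_o = -0.2357.
|h_i| = |m|·h_o = 0.2357 × 12 = 2.83 cm. The image is real, inverted and reduced, on the far side of the lens.

2.83 cm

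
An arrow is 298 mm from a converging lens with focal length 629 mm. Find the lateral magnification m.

m = +1.90

1/d_i = 1/f − 1/d_o = 1/(629.0) − 1/(298) = -0.001766, so d_i = -566.3 mm.
m = −d_i/d_o = −(-566.3)/(298) = +1.90.
The image is virtual, upright and enlarged, on the same side as the object.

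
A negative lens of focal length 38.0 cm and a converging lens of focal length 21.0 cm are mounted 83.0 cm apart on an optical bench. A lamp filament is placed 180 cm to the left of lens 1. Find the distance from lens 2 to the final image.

Lens 1 is diverging, so f₁ = −38.0 cm.
Lens 1: 1/d_i1 = 1/f₁ − 1/d_o1 = 1/(-38.0) − 1/(180) = -0.03187, so d_i1 = -31.38 cm.
The intermediate image is 31.38 cm to the left of lens 1 (virtual), which is 83.0 − (-31.38) = 114.4 cm to the left of lens 2, so d_o2 = +114.4 cm.
Lens 2: 1/d_i2 = 1/f₂ − 1/d_o2 = 1/(21.0) − 1/(114.4) = 0.03888, so d_i2 = 25.7 cm.
The final image is real, 25.7 cm to the right of lens 2 (overall magnification ≈ -0.039).

25.7 cm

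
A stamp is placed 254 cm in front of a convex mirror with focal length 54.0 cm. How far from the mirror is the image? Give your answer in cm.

44.5 cm

For a convex mirror, f = -54.0 cm.
Mirror equation: 1/s_i = 1/f − 1/s_o = 1/(-54.00) − 1/(254) = -0.01852 − 0.003937 = -0.02246, so s_i = -44.5 cm.
The image is virtual, upright and reduced, behind the mirror.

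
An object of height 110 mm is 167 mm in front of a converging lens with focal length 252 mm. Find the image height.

1/d_i = 1/f − 1/d_o = 1/(252.0) − 1/(167) = -0.002020, so d_i = -495.1 mm.
m = −d_i/d_o = +2.965.
|h_i| = |m|·h_o = 2.965 × 110 = 326 mm. The image is virtual, upright and enlarged, on the same side as the object.

326 mm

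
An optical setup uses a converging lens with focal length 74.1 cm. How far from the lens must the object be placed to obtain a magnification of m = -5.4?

m = −d_i/d_o ⇒ d_i = −m·d_o.
1/f = 1/d_o + 1/d_i = 1/d_o − 1/(m·d_o) = (1 − 1/m)/d_o, so d_o = f(1 − 1/m) = (74.10)(1 − 1/(-5.4)) = 87.8 cm.

87.8 cm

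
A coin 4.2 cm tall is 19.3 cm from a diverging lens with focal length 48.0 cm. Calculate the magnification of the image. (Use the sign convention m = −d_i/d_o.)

m = +0.713

For a diverging lens, f = -48.0 cm.
1/d_i = 1/f − 1/d_o = 1/(-48.00) − 1/(19.3) = -0.07265, so d_i = -13.77 cm.
m = −d_i/d_o = −(-13.77)/(19.3) = +0.713.
The image is virtual, upright and reduced, on the same side as the object.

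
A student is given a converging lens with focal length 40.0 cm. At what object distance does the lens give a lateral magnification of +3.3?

m = −d_i/d_o ⇒ d_i = −m·d_o.
1/f = 1/d_o + 1/d_i = 1/d_o − 1/(m·d_o) = (1 − 1/m)/d_o, so d_o = f(1 − 1/m) = (40.00)(1 − 1/(+3.3)) = 27.9 cm.

27.9 cm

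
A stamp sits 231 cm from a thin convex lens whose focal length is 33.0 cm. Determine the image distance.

38.5 cm

Thin-lens equation: 1/d_i = 1/f − 1/d_o = 1/(33.00) − 1/(231) = 0.03030 − 0.004329 = 0.02597, so d_i = 38.5 cm.
The image is real, inverted and reduced, on the far side of the lens.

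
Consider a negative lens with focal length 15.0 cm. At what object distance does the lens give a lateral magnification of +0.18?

For a negative lens, f = -15.0 cm.
m = −d_i/d_o ⇒ d_i = −m·d_o.
1/f = 1/d_o + 1/d_i = 1/d_o − 1/(m·d_o) = (1 − 1/m)/d_o, so d_o = f(1 − 1/m) = (-15.00)(1 − 1/(+0.18)) = 68.3 cm.

68.3 cm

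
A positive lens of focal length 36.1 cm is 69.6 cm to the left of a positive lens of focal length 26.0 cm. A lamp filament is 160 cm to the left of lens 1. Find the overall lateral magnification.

m = -2.51

Lens 1: 1/d_i1 = 1/(36.1) − 1/(160) = 0.02145, so d_i1 = 46.62 cm; m₁ = −d_i1/d_o1 = -0.2914.
d_o2 = 69.6 − (46.62) = 22.98 cm.
Lens 2: 1/d_i2 = 1/(26.0) − 1/(22.98) = -0.005055, so d_i2 = -197.8 cm; m₂ = −d_i2/d_o2 = +8.609.
m = m₁·m₂ = (-0.2914)(+8.609) = -2.51.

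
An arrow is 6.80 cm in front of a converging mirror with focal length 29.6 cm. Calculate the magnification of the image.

1/d_i = 1/f − 1/d_o = 1/(29.60) − 1/(6.80) = -0.1133, so d_i = -8.828 cm.
m = −d_i/d_o = −(-8.828)/(6.80) = +1.30.
The image is virtual, upright and enlarged, behind the mirror.

m = +1.30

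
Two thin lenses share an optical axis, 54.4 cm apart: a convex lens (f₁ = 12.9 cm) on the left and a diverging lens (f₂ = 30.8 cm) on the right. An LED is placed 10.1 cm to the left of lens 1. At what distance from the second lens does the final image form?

Lens 1: 1/d_i1 = 1/f₁ − 1/d_o1 = 1/(12.9) − 1/(10.1) = -0.02149, so d_i1 = -46.53 cm.
The intermediate image is 46.53 cm to the left of lens 1 (virtual), which is 54.4 − (-46.53) = 100.9 cm to the left of lens 2, so d_o2 = +100.9 cm.
Lens 2 is diverging, so f₂ = −30.8 cm.
Lens 2: 1/d_i2 = 1/f₂ − 1/d_o2 = 1/(-30.8) − 1/(100.9) = -0.04238, so d_i2 = -23.6 cm.
The final image is virtual, 23.6 cm to the left of lens 2 (overall magnification ≈ 1.1).

23.6 cm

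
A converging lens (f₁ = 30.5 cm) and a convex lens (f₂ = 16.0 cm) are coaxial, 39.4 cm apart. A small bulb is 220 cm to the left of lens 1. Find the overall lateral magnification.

Lens 1: 1/d_i1 = 1/(30.5) − 1/(220) = 0.02824, so d_i1 = 35.41 cm; m₁ = −d_i1/d_o1 = -0.1610.
d_o2 = 39.4 − (35.41) = 3.990 cm.
Lens 2: 1/d_i2 = 1/(16.0) − 1/(3.990) = -0.1881, so d_i2 = -5.316 cm; m₂ = −d_i2/d_o2 = +1.332.
m = m₁·m₂ = (-0.1610)(+1.332) = -0.214.

m = -0.214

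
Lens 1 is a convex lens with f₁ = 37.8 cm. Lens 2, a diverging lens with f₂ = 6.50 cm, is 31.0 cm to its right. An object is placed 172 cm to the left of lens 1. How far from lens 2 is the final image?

Lens 1: 1/d_i1 = 1/f₁ − 1/d_o1 = 1/(37.8) − 1/(172) = 0.02064, so d_i1 = 48.45 cm.
The intermediate image is 48.45 cm to the right of lens 1, which lies 17.45 cm to the right of lens 2 — a virtual object — so d_o2 = −17.45 cm.
Lens 2 is diverging, so f₂ = −6.50 cm.
Lens 2: 1/d_i2 = 1/f₂ − 1/d_o2 = 1/(-6.50) − 1/(-17.45) = -0.09654, so d_i2 = -10.4 cm.
The final image is virtual, 10.4 cm to the left of lens 2 (overall magnification ≈ 0.17).

10.4 cm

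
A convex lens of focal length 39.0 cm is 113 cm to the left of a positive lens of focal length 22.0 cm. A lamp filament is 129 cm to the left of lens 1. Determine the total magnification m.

Lens 1: 1/d_i1 = 1/(39.0) − 1/(129) = 0.01789, so d_i1 = 55.90 cm; m₁ = −d_i1/d_o1 = -0.4333.
d_o2 = 113 − (55.90) = 57.10 cm.
Lens 2: 1/d_i2 = 1/(22.0) − 1/(57.10) = 0.02794, so d_i2 = 35.79 cm; m₂ = −d_i2/d_o2 = -0.6268.
m = m₁·m₂ = (-0.4333)(-0.6268) = +0.272.

m = +0.272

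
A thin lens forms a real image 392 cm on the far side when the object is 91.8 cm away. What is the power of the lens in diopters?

d_i = +392 cm.
1/f = 1/d_o + 1/d_i = 1/(91.8) + 1/(392) = 0.01344 cm⁻¹.
f = 74.38 cm = 0.7438 m, so P = 1/f = +1.34 D.

P = +1.34 D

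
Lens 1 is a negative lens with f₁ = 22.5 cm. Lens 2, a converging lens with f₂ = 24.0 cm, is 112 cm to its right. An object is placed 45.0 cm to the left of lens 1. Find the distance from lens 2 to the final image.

Lens 1 is diverging, so f₁ = −22.5 cm.
Lens 1: 1/d_i1 = 1/f₁ − 1/d_o1 = 1/(-22.5) − 1/(45.0) = -0.06667, so d_i1 = -15.00 cm.
The intermediate image is 15.00 cm to the left of lens 1 (virtual), which is 112 − (-15.00) = 127.0 cm to the left of lens 2, so d_o2 = +127.0 cm.
Lens 2: 1/d_i2 = 1/f₂ − 1/d_o2 = 1/(24.0) − 1/(127.0) = 0.03379, so d_i2 = 29.6 cm.
The final image is real, 29.6 cm to the right of lens 2 (overall magnification ≈ -0.078).

29.6 cm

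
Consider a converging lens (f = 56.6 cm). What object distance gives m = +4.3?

m = −d_i/d_o ⇒ d_i = −m·d_o.
1/f = 1/d_o + 1/d_i = 1/d_o − 1/(m·d_o) = (1 − 1/m)/d_o, so d_o = f(1 − 1/m) = (56.60)(1 − 1/(+4.3)) = 43.4 cm.

43.4 cm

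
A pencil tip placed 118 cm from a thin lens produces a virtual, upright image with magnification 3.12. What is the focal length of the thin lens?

m = −d_i/d_o ⇒ d_i = −m·d_o = −(+3.12)·(118) = -368.2 cm.
1/f = 1/d_o + 1/d_i = 1/(118) + 1/(-368.2) = 0.005759, so f = 174 cm.
Since f is positive, the thin lens is converging.

f = 174 cm (converging)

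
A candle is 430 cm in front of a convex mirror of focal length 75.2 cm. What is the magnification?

For a convex mirror, f = -75.2 cm.
1/d_i = 1/f − 1/d_o = 1/(-75.20) − 1/(430) = -0.01562, so d_i = -64.01 cm.
m = −d_i/d_o = −(-64.01)/(430) = +0.149.
The image is virtual, upright and reduced, behind the mirror.

m = +0.149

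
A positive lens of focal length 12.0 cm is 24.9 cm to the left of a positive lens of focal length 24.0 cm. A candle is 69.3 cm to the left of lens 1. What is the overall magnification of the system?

Lens 1: 1/d_i1 = 1/(12.0) − 1/(69.3) = 0.06890, so d_i1 = 14.51 cm; m₁ = −d_i1/d_o1 = -0.2094.
d_o2 = 24.9 − (14.51) = 10.39 cm.
Lens 2: 1/d_i2 = 1/(24.0) − 1/(10.39) = -0.05458, so d_i2 = -18.32 cm; m₂ = −d_i2/d_o2 = +1.763.
m = m₁·m₂ = (-0.2094)(+1.763) = -0.369.

m = -0.369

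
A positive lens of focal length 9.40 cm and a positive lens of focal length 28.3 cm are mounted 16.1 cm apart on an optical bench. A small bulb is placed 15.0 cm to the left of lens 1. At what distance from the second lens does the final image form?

6.87 cm

Lens 1: 1/d_i1 = 1/f₁ − 1/d_o1 = 1/(9.40) − 1/(15.0) = 0.03972, so d_i1 = 25.18 cm.
The intermediate image is 25.18 cm to the right of lens 1, which lies 9.080 cm to the right of lens 2 — a virtual object — so d_o2 = −9.080 cm.
Lens 2: 1/d_i2 = 1/f₂ − 1/d_o2 = 1/(28.3) − 1/(-9.080) = 0.1455, so d_i2 = 6.87 cm.
The final image is real, 6.87 cm to the right of lens 2 (overall magnification ≈ -1.3).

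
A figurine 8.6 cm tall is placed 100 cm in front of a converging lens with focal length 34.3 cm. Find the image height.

1/d_i = 1/f − 1/d_o = 1/(34.30) − 1/(100) = 0.01915, so d_i = 52.21 cm.
m = −d_i/d_o = -0.5221.
|h_i| = |m|·h_o = 0.5221 × 8.6 = 4.49 cm. The image is real, inverted and reduced, on the far side of the lens.

4.49 cm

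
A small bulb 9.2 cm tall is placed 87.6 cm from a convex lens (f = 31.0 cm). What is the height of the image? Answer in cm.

1/d_i = 1/f − 1/d_o = 1/(31.00) − 1/(87.6) = 0.02084, so d_i = 47.98 cm.
m = −d_i/d_o = -0.5477.
|h_i| = |m|·h_o = 0.5477 × 9.2 = 5.04 cm. The image is real, inverted and reduced, on the far side of the lens.

5.04 cm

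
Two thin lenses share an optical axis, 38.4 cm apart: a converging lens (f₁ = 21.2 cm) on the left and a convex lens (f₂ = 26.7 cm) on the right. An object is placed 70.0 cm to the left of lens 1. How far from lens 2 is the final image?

11.4 cm

Lens 1: 1/d_i1 = 1/f₁ − 1/d_o1 = 1/(21.2) − 1/(70.0) = 0.03288, so d_i1 = 30.41 cm.
The intermediate image is 30.41 cm to the right of lens 1, which is 38.4 − (30.41) = 7.990 cm to the left of lens 2, so d_o2 = +7.990 cm.
Lens 2: 1/d_i2 = 1/f₂ − 1/d_o2 = 1/(26.7) − 1/(7.990) = -0.08770, so d_i2 = -11.4 cm.
The final image is virtual, 11.4 cm to the left of lens 2 (overall magnification ≈ -0.62).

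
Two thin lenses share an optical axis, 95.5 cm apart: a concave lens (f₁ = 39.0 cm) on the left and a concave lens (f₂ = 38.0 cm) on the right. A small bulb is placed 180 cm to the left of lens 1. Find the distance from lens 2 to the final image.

29.3 cm

Lens 1 is diverging, so f₁ = −39.0 cm.
Lens 1: 1/d_i1 = 1/f₁ − 1/d_o1 = 1/(-39.0) − 1/(180) = -0.03120, so d_i1 = -32.05 cm.
The intermediate image is 32.05 cm to the left of lens 1 (virtual), which is 95.5 − (-32.05) = 127.5 cm to the left of lens 2, so d_o2 = +127.5 cm.
Lens 2 is diverging, so f₂ = −38.0 cm.
Lens 2: 1/d_i2 = 1/f₂ − 1/d_o2 = 1/(-38.0) − 1/(127.5) = -0.03416, so d_i2 = -29.3 cm.
The final image is virtual, 29.3 cm to the left of lens 2 (overall magnification ≈ 0.041).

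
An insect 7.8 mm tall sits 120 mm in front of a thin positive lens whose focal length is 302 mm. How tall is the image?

1/d_i = 1/f − 1/d_o = 1/(302.0) − 1/(120) = -0.005022, so d_i = -199.1 mm.
m = −d_i/d_o = +1.659.
|h_i| = |m|·h_o = 1.659 × 7.8 = 12.9 mm. The image is virtual, upright and enlarged, on the same side as the object.

12.9 mm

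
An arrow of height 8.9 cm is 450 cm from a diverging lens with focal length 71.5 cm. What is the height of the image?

1.22 cm

For a diverging lens, f = -71.5 cm.
1/d_i = 1/f − 1/d_o = 1/(-71.50) − 1/(450) = -0.01621, so d_i = -61.70 cm.
m = −d_i/d_o = +0.1371.
|h_i| = |m|·h_o = 0.1371 × 8.9 = 1.22 cm. The image is virtual, upright and reduced, on the same side as the object.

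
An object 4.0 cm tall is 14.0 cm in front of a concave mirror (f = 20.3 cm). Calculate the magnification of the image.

1/d_i = 1/f − 1/d_o = 1/(20.30) − 1/(14.0) = -0.02217, so d_i = -45.11 cm.
m = −d_i/d_o = −(-45.11)/(14.0) = +3.22.
The image is virtual, upright and enlarged, behind the mirror.

m = +3.22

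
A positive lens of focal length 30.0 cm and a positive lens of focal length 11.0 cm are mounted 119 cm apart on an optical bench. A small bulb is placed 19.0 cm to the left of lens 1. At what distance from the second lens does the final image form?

Lens 1: 1/d_i1 = 1/f₁ − 1/d_o1 = 1/(30.0) − 1/(19.0) = -0.01930, so d_i1 = -51.82 cm.
The intermediate image is 51.82 cm to the left of lens 1 (virtual), which is 119 − (-51.82) = 170.8 cm to the left of lens 2, so d_o2 = +170.8 cm.
Lens 2: 1/d_i2 = 1/f₂ − 1/d_o2 = 1/(11.0) − 1/(170.8) = 0.08505, so d_i2 = 11.8 cm.
The final image is real, 11.8 cm to the right of lens 2 (overall magnification ≈ -0.19).

11.8 cm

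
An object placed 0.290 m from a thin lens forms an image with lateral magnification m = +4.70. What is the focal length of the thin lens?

f = 0.368 m (converging)

m = −d_i/d_o ⇒ d_i = −m·d_o = −(+4.70)·(0.290) = -1.363 m.
1/f = 1/d_o + 1/d_i = 1/(0.290) + 1/(-1.363) = 2.715, so f = 0.368 m.
Since f is positive, the thin lens is converging.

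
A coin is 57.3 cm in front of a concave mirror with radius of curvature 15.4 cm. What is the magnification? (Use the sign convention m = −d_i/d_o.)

m = -0.155

f = R/2 = 15.4/2 = 7.700 cm.
1/d_i = 1/f − 1/d_o = 1/(7.700) − 1/(57.3) = 0.1124, so d_i = 8.895 cm.
m = −d_i/d_o = −(8.895)/(57.3) = -0.155.
The image is real, inverted and reduced, in front of the mirror.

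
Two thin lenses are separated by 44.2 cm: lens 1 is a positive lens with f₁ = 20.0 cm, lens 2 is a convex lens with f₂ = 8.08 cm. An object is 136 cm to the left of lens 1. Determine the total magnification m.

Lens 1: 1/d_i1 = 1/(20.0) − 1/(136) = 0.04265, so d_i1 = 23.45 cm; m₁ = −d_i1/d_o1 = -0.1724.
d_o2 = 44.2 − (23.45) = 20.75 cm.
Lens 2: 1/d_i2 = 1/(8.08) − 1/(20.75) = 0.07557, so d_i2 = 13.23 cm; m₂ = −d_i2/d_o2 = -0.6377.
m = m₁·m₂ = (-0.1724)(-0.6377) = +0.110.

m = +0.110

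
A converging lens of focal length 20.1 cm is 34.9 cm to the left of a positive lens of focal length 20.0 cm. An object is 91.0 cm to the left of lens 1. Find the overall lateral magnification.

m = -0.520

Lens 1: 1/d_i1 = 1/(20.1) − 1/(91.0) = 0.03876, so d_i1 = 25.80 cm; m₁ = −d_i1/d_o1 = -0.2835.
d_o2 = 34.9 − (25.80) = 9.100 cm.
Lens 2: 1/d_i2 = 1/(20.0) − 1/(9.100) = -0.05989, so d_i2 = -16.70 cm; m₂ = −d_i2/d_o2 = +1.835.
m = m₁·m₂ = (-0.2835)(+1.835) = -0.520.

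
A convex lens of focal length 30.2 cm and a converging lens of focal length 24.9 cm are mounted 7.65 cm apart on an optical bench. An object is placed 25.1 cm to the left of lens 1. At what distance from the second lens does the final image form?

Lens 1: 1/d_i1 = 1/f₁ − 1/d_o1 = 1/(30.2) − 1/(25.1) = -0.006728, so d_i1 = -148.6 cm.
The intermediate image is 148.6 cm to the left of lens 1 (virtual), which is 7.65 − (-148.6) = 156.2 cm to the left of lens 2, so d_o2 = +156.2 cm.
Lens 2: 1/d_i2 = 1/f₂ − 1/d_o2 = 1/(24.9) − 1/(156.2) = 0.03376, so d_i2 = 29.6 cm.
The final image is real, 29.6 cm to the right of lens 2 (overall magnification ≈ -1.1).

29.6 cm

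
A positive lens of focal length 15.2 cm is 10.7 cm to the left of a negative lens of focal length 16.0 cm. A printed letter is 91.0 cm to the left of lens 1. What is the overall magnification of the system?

Lens 1: 1/d_i1 = 1/(15.2) − 1/(91.0) = 0.05480, so d_i1 = 18.25 cm; m₁ = −d_i1/d_o1 = -0.2005.
d_o2 = 10.7 − (18.25) = -7.550 cm (virtual object).
f₂ = −16.0 cm (diverging).
Lens 2: 1/d_i2 = 1/(-16.0) − 1/(-7.550) = 0.06995, so d_i2 = 14.30 cm; m₂ = −d_i2/d_o2 = +1.893.
m = m₁·m₂ = (-0.2005)(+1.893) = -0.380.

m = -0.380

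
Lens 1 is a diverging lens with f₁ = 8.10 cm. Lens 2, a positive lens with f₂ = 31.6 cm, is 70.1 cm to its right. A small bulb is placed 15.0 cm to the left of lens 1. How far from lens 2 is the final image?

54.4 cm

Lens 1 is diverging, so f₁ = −8.10 cm.
Lens 1: 1/d_i1 = 1/f₁ − 1/d_o1 = 1/(-8.10) − 1/(15.0) = -0.1901, so d_i1 = -5.260 cm.
The intermediate image is 5.260 cm to the left of lens 1 (virtual), which is 70.1 − (-5.260) = 75.36 cm to the left of lens 2, so d_o2 = +75.36 cm.
Lens 2: 1/d_i2 = 1/f₂ − 1/d_o2 = 1/(31.6) − 1/(75.36) = 0.01838, so d_i2 = 54.4 cm.
The final image is real, 54.4 cm to the right of lens 2 (overall magnification ≈ -0.25).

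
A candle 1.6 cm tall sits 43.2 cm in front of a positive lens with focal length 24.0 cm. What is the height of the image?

2.00 cm

1/d_i = 1/f − 1/d_o = 1/(24.00) − 1/(43.2) = 0.01852, so d_i = 54.00 cm.
m = −d_i/d_o = -1.250.
|h_i| = |m|·h_o = 1.250 × 1.6 = 2.00 cm. The image is real, inverted and enlarged, on the far side of the lens.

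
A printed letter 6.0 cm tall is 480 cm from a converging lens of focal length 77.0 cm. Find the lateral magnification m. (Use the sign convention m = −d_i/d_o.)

1/d_i = 1/f − 1/d_o = 1/(77.00) − 1/(480) = 0.01090, so d_i = 91.71 cm.
m = −d_i/d_o = −(91.71)/(480) = -0.191.
The image is real, inverted and reduced, on the far side of the lens.

m = -0.191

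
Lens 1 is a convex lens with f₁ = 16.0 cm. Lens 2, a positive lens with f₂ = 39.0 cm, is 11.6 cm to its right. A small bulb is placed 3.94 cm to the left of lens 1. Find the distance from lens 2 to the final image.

29.6 cm

Lens 1: 1/d_i1 = 1/f₁ − 1/d_o1 = 1/(16.0) − 1/(3.94) = -0.1913, so d_i1 = -5.227 cm.
The intermediate image is 5.227 cm to the left of lens 1 (virtual), which is 11.6 − (-5.227) = 16.83 cm to the left of lens 2, so d_o2 = +16.83 cm.
Lens 2: 1/d_i2 = 1/f₂ − 1/d_o2 = 1/(39.0) − 1/(16.83) = -0.03378, so d_i2 = -29.6 cm.
The final image is virtual, 29.6 cm to the left of lens 2 (overall magnification ≈ 2.3).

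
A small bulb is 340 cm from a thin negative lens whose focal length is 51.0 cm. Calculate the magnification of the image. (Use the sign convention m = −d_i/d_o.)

m = +0.130

For a negative lens, f = -51.0 cm.
1/d_i = 1/f − 1/d_o = 1/(-51.00) − 1/(340) = -0.02255, so d_i = -44.35 cm.
m = −d_i/d_o = −(-44.35)/(340) = +0.130.
The image is virtual, upright and reduced, on the same side as the object.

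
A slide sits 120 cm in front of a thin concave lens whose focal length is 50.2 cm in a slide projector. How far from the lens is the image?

35.4 cm

For a concave lens, f = -50.2 cm.
Thin-lens equation: 1/q = 1/f − 1/p = 1/(-50.20) − 1/(120) = -0.01992 − 0.008333 = -0.02825, so q = -35.4 cm.
The image is virtual, upright and reduced, on the same side as the object.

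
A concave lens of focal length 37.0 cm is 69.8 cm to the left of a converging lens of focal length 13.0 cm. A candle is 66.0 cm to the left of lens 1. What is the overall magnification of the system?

m = -0.0580

f₁ = −37.0 cm (diverging).
Lens 1: 1/d_i1 = 1/(-37.0) − 1/(66.0) = -0.04218, so d_i1 = -23.71 cm; m₁ = −d_i1/d_o1 = +0.3592.
d_o2 = 69.8 − (-23.71) = 93.51 cm.
Lens 2: 1/d_i2 = 1/(13.0) − 1/(93.51) = 0.06623, so d_i2 = 15.10 cm; m₂ = −d_i2/d_o2 = -0.1615.
m = m₁·m₂ = (+0.3592)(-0.1615) = -0.0580.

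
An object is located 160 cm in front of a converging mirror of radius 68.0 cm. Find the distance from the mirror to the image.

f = R/2 = 68.0/2 = 34.00 cm.
Mirror equation: 1/s_i = 1/f − 1/s_o = 1/(34.00) − 1/(160) = 0.02941 − 0.006250 = 0.02316, so s_i = 43.2 cm.
The image is real, inverted and reduced, in front of the mirror.

43.2 cm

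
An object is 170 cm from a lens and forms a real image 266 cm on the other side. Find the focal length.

Real image ⇒ d_i = +266 cm.
1/f = 1/d_o + 1/d_i = 1/(170) + 1/(266) = 0.009642, so f = 104 cm.
Since f is positive, the lens is converging.

f = 104 cm (converging)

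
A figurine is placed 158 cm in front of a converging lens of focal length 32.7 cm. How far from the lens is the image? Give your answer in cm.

41.2 cm

Thin-lens equation: 1/q = 1/f − 1/p = 1/(32.70) − 1/(158) = 0.03058 − 0.006329 = 0.02425, so q = 41.2 cm.
The image is real, inverted and reduced, on the far side of the lens.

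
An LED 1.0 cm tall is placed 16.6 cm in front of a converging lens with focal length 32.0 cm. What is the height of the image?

1/d_i = 1/f − 1/d_o = 1/(32.00) − 1/(16.6) = -0.02899, so d_i = -34.49 cm.
m = −d_i/d_o = +2.078.
|h_i| = |m|·h_o = 2.078 × 1.0 = 2.08 cm. The image is virtual, upright and enlarged, on the same side as the object.

2.08 cm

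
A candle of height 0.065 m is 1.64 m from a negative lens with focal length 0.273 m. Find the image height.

For a negative lens, f = -0.273 m.
1/d_i = 1/f − 1/d_o = 1/(-0.2730) − 1/(1.64) = -4.273, so d_i = -0.2340 m.
m = −d_i/d_o = +0.1427.
|h_i| = |m|·h_o = 0.1427 × 0.065 = 0.00928 m. The image is virtual, upright and reduced, on the same side as the object.

0.00928 m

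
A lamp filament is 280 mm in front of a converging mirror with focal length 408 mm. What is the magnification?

m = +3.19

1/d_i = 1/f − 1/d_o = 1/(408.0) − 1/(280) = -0.001120, so d_i = -892.5 mm.
m = −d_i/d_o = −(-892.5)/(280) = +3.19.
The image is virtual, upright and enlarged, behind the mirror.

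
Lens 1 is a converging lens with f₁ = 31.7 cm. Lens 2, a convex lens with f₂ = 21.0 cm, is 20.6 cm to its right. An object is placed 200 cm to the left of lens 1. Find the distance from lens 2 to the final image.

Lens 1: 1/d_i1 = 1/f₁ − 1/d_o1 = 1/(31.7) − 1/(200) = 0.02655, so d_i1 = 37.67 cm.
The intermediate image is 37.67 cm to the right of lens 1, which lies 17.07 cm to the right of lens 2 — a virtual object — so d_o2 = −17.07 cm.
Lens 2: 1/d_i2 = 1/f₂ − 1/d_o2 = 1/(21.0) − 1/(-17.07) = 0.1062, so d_i2 = 9.42 cm.
The final image is real, 9.42 cm to the right of lens 2 (overall magnification ≈ -0.10).

9.42 cm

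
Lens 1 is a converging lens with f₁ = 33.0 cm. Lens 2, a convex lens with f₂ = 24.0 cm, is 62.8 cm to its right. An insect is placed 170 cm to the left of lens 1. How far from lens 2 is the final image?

Lens 1: 1/d_i1 = 1/f₁ − 1/d_o1 = 1/(33.0) − 1/(170) = 0.02442, so d_i1 = 40.95 cm.
The intermediate image is 40.95 cm to the right of lens 1, which is 62.8 − (40.95) = 21.85 cm to the left of lens 2, so d_o2 = +21.85 cm.
Lens 2: 1/d_i2 = 1/f₂ − 1/d_o2 = 1/(24.0) − 1/(21.85) = -0.004100, so d_i2 = -244 cm.
The final image is virtual, 244 cm to the left of lens 2 (overall magnification ≈ -2.7).

244 cm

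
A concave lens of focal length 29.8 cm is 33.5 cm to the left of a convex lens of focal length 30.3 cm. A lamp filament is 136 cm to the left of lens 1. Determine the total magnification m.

m = -0.197

f₁ = −29.8 cm (diverging).
Lens 1: 1/d_i1 = 1/(-29.8) − 1/(136) = -0.04091, so d_i1 = -24.44 cm; m₁ = −d_i1/d_o1 = +0.1797.
d_o2 = 33.5 − (-24.44) = 57.94 cm.
Lens 2: 1/d_i2 = 1/(30.3) − 1/(57.94) = 0.01574, so d_i2 = 63.52 cm; m₂ = −d_i2/d_o2 = -1.096.
m = m₁·m₂ = (+0.1797)(-1.096) = -0.197.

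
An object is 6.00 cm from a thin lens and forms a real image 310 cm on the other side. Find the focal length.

Real image ⇒ d_i = +310 cm.
1/f = 1/d_o + 1/d_i = 1/(6.00) + 1/(310) = 0.1699, so f = 5.89 cm.
Since f is positive, the thin lens is converging.

f = 5.89 cm (converging)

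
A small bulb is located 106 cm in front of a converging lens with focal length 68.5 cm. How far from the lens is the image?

194 cm

Lens equation: 1/d_i = 1/f − 1/d_o = 1/(68.50) − 1/(106) = 0.01460 − 0.009434 = 0.005165, so d_i = 194 cm.
The image is real, inverted and enlarged, on the far side of the lens.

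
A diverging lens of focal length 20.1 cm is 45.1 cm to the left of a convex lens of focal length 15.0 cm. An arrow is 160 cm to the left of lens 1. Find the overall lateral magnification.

m = -0.0349

f₁ = −20.1 cm (diverging).
Lens 1: 1/d_i1 = 1/(-20.1) − 1/(160) = -0.05600, so d_i1 = -17.86 cm; m₁ = −d_i1/d_o1 = +0.1116.
d_o2 = 45.1 − (-17.86) = 62.96 cm.
Lens 2: 1/d_i2 = 1/(15.0) − 1/(62.96) = 0.05078, so d_i2 = 19.69 cm; m₂ = −d_i2/d_o2 = -0.3128.
m = m₁·m₂ = (+0.1116)(-0.3128) = -0.0349.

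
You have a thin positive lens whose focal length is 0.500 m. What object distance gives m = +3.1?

0.339 m

m = −d_i/d_o ⇒ d_i = −m·d_o.
1/f = 1/d_o + 1/d_i = 1/d_o − 1/(m·d_o) = (1 − 1/m)/d_o, so d_o = f(1 − 1/m) = (0.5000)(1 − 1/(+3.1)) = 0.339 m.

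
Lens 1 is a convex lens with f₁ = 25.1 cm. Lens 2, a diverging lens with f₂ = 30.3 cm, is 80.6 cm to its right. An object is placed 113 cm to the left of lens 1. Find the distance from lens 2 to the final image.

18.6 cm

Lens 1: 1/d_i1 = 1/f₁ − 1/d_o1 = 1/(25.1) − 1/(113) = 0.03099, so d_i1 = 32.27 cm.
The intermediate image is 32.27 cm to the right of lens 1, which is 80.6 − (32.27) = 48.33 cm to the left of lens 2, so d_o2 = +48.33 cm.
Lens 2 is diverging, so f₂ = −30.3 cm.
Lens 2: 1/d_i2 = 1/f₂ − 1/d_o2 = 1/(-30.3) − 1/(48.33) = -0.05369, so d_i2 = -18.6 cm.
The final image is virtual, 18.6 cm to the left of lens 2 (overall magnification ≈ -0.11).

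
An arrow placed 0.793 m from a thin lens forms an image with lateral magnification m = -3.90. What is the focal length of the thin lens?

f = 0.631 m (converging)

m = −d_i/d_o ⇒ d_i = −m·d_o = −(-3.90)·(0.793) = 3.093 m.
1/f = 1/d_o + 1/d_i = 1/(0.793) + 1/(3.093) = 1.584, so f = 0.631 m.
Since f is positive, the thin lens is converging.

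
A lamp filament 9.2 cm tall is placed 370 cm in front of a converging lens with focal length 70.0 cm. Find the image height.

2.15 cm

1/d_i = 1/f − 1/d_o = 1/(70.00) − 1/(370) = 0.01158, so d_i = 86.33 cm.
m = −d_i/d_o = -0.2333.
|h_i| = |m|·h_o = 0.2333 × 9.2 = 2.15 cm. The image is real, inverted and reduced, on the far side of the lens.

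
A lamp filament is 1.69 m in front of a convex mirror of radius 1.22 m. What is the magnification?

f = R/2 = 1.22/2 = 0.6100 m; for a convex mirror, f = -0.6100 m.
1/d_i = 1/f − 1/d_o = 1/(-0.6100) − 1/(1.69) = -2.231, so d_i = -0.4482 m.
m = −d_i/d_o = −(-0.4482)/(1.69) = +0.265.
The image is virtual, upright and reduced, behind the mirror.

m = +0.265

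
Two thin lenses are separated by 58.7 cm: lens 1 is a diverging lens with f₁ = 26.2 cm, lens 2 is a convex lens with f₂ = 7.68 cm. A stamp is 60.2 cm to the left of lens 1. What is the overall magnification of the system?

f₁ = −26.2 cm (diverging).
Lens 1: 1/d_i1 = 1/(-26.2) − 1/(60.2) = -0.05478, so d_i1 = -18.26 cm; m₁ = −d_i1/d_o1 = +0.3033.
d_o2 = 58.7 − (-18.26) = 76.96 cm.
Lens 2: 1/d_i2 = 1/(7.68) − 1/(76.96) = 0.1172, so d_i2 = 8.531 cm; m₂ = −d_i2/d_o2 = -0.1109.
m = m₁·m₂ = (+0.3033)(-0.1109) = -0.0336.

m = -0.0336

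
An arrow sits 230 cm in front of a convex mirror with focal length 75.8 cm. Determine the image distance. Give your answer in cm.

For a convex mirror, f = -75.8 cm.
Mirror equation: 1/d_i = 1/f − 1/d_o = 1/(-75.80) − 1/(230) = -0.01319 − 0.004348 = -0.01754, so d_i = -57.0 cm.
The image is virtual, upright and reduced, behind the mirror.

57.0 cm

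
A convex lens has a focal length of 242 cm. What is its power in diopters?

P = +0.413 D

f = 242 cm = 2.42 m.
P = 1/f = 1/(2.42 m) = +0.413 D.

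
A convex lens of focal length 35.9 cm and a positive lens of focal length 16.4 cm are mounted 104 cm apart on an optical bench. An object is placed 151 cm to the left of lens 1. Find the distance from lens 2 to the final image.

23.0 cm

Lens 1: 1/d_i1 = 1/f₁ − 1/d_o1 = 1/(35.9) − 1/(151) = 0.02123, so d_i1 = 47.10 cm.
The intermediate image is 47.10 cm to the right of lens 1, which is 104 − (47.10) = 56.90 cm to the left of lens 2, so d_o2 = +56.90 cm.
Lens 2: 1/d_i2 = 1/f₂ − 1/d_o2 = 1/(16.4) − 1/(56.90) = 0.04340, so d_i2 = 23.0 cm.
The final image is real, 23.0 cm to the right of lens 2 (overall magnification ≈ 0.13).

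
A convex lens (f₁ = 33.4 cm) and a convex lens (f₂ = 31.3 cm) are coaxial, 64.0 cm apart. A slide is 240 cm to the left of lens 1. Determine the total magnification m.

m = -0.830

Lens 1: 1/d_i1 = 1/(33.4) − 1/(240) = 0.02577, so d_i1 = 38.80 cm; m₁ = −d_i1/d_o1 = -0.1617.
d_o2 = 64.0 − (38.80) = 25.20 cm.
Lens 2: 1/d_i2 = 1/(31.3) − 1/(25.20) = -0.007734, so d_i2 = -129.3 cm; m₂ = −d_i2/d_o2 = +5.131.
m = m₁·m₂ = (-0.1617)(+5.131) = -0.830.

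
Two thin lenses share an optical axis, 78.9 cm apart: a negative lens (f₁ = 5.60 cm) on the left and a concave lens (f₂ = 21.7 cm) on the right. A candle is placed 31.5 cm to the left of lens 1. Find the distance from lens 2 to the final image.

Lens 1 is diverging, so f₁ = −5.60 cm.
Lens 1: 1/d_i1 = 1/f₁ − 1/d_o1 = 1/(-5.60) − 1/(31.5) = -0.2103, so d_i1 = -4.755 cm.
The intermediate image is 4.755 cm to the left of lens 1 (virtual), which is 78.9 − (-4.755) = 83.66 cm to the left of lens 2, so d_o2 = +83.66 cm.
Lens 2 is diverging, so f₂ = −21.7 cm.
Lens 2: 1/d_i2 = 1/f₂ − 1/d_o2 = 1/(-21.7) − 1/(83.66) = -0.05804, so d_i2 = -17.2 cm.
The final image is virtual, 17.2 cm to the left of lens 2 (overall magnification ≈ 0.031).

17.2 cm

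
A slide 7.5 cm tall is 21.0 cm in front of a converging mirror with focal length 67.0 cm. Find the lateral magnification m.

1/d_i = 1/f − 1/d_o = 1/(67.00) − 1/(21.0) = -0.03269, so d_i = -30.59 cm.
m = −d_i/d_o = −(-30.59)/(21.0) = +1.46.
The image is virtual, upright and enlarged, behind the mirror.

m = +1.46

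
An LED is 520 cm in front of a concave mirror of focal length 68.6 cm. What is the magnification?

m = -0.152

1/d_i = 1/f − 1/d_o = 1/(68.60) − 1/(520) = 0.01265, so d_i = 79.03 cm.
m = −d_i/d_o = −(79.03)/(520) = -0.152.
The image is real, inverted and reduced, in front of the mirror.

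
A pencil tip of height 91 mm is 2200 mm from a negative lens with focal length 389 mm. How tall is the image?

For a negative lens, f = -389 mm.
1/d_i = 1/f − 1/d_o = 1/(-389.0) − 1/(2200) = -0.003025, so d_i = -330.6 mm.
m = −d_i/d_o = +0.1503.
|h_i| = |m|·h_o = 0.1503 × 91 = 13.7 mm. The image is virtual, upright and reduced, on the same side as the object.

13.7 mm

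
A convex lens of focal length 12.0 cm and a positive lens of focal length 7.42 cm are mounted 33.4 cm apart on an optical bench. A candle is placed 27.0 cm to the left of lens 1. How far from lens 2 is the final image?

Lens 1: 1/d_i1 = 1/f₁ − 1/d_o1 = 1/(12.0) − 1/(27.0) = 0.04630, so d_i1 = 21.60 cm.
The intermediate image is 21.60 cm to the right of lens 1, which is 33.4 − (21.60) = 11.80 cm to the left of lens 2, so d_o2 = +11.80 cm.
Lens 2: 1/d_i2 = 1/f₂ − 1/d_o2 = 1/(7.42) − 1/(11.80) = 0.05003, so d_i2 = 20.0 cm.
The final image is real, 20.0 cm to the right of lens 2 (overall magnification ≈ 1.4).

20.0 cm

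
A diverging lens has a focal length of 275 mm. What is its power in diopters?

For a diverging lens, f = −275 mm.
f = -27.5 cm = -0.275 m.
P = 1/f = 1/(-0.275 m) = -3.64 D.

P = -3.64 D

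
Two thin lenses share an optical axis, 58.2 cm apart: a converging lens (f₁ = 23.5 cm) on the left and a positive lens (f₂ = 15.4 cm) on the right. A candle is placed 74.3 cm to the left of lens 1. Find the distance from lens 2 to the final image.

Lens 1: 1/d_i1 = 1/f₁ − 1/d_o1 = 1/(23.5) − 1/(74.3) = 0.02909, so d_i1 = 34.37 cm.
The intermediate image is 34.37 cm to the right of lens 1, which is 58.2 − (34.37) = 23.83 cm to the left of lens 2, so d_o2 = +23.83 cm.
Lens 2: 1/d_i2 = 1/f₂ − 1/d_o2 = 1/(15.4) − 1/(23.83) = 0.02297, so d_i2 = 43.5 cm.
The final image is real, 43.5 cm to the right of lens 2 (overall magnification ≈ 0.85).

43.5 cm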